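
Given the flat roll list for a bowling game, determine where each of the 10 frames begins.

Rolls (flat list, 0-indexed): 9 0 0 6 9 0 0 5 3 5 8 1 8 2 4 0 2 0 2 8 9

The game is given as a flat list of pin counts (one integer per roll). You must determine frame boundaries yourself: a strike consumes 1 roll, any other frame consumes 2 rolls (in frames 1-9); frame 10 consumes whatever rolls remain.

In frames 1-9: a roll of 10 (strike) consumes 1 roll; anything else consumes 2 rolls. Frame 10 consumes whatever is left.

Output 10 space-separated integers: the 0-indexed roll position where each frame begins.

Frame 1 starts at roll index 0: rolls=9,0 (sum=9), consumes 2 rolls
Frame 2 starts at roll index 2: rolls=0,6 (sum=6), consumes 2 rolls
Frame 3 starts at roll index 4: rolls=9,0 (sum=9), consumes 2 rolls
Frame 4 starts at roll index 6: rolls=0,5 (sum=5), consumes 2 rolls
Frame 5 starts at roll index 8: rolls=3,5 (sum=8), consumes 2 rolls
Frame 6 starts at roll index 10: rolls=8,1 (sum=9), consumes 2 rolls
Frame 7 starts at roll index 12: rolls=8,2 (sum=10), consumes 2 rolls
Frame 8 starts at roll index 14: rolls=4,0 (sum=4), consumes 2 rolls
Frame 9 starts at roll index 16: rolls=2,0 (sum=2), consumes 2 rolls
Frame 10 starts at roll index 18: 3 remaining rolls

Answer: 0 2 4 6 8 10 12 14 16 18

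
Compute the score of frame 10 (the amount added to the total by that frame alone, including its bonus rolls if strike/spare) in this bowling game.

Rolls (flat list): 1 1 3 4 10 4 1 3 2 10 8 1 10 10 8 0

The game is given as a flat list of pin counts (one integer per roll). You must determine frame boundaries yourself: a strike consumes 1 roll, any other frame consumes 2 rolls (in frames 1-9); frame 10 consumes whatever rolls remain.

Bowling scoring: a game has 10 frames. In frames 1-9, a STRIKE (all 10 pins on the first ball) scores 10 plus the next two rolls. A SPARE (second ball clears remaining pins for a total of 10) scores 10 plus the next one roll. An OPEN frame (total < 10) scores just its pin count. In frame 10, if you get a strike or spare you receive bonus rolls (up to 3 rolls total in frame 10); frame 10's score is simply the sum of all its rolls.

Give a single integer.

Answer: 8

Derivation:
Frame 1: OPEN (1+1=2). Cumulative: 2
Frame 2: OPEN (3+4=7). Cumulative: 9
Frame 3: STRIKE. 10 + next two rolls (4+1) = 15. Cumulative: 24
Frame 4: OPEN (4+1=5). Cumulative: 29
Frame 5: OPEN (3+2=5). Cumulative: 34
Frame 6: STRIKE. 10 + next two rolls (8+1) = 19. Cumulative: 53
Frame 7: OPEN (8+1=9). Cumulative: 62
Frame 8: STRIKE. 10 + next two rolls (10+8) = 28. Cumulative: 90
Frame 9: STRIKE. 10 + next two rolls (8+0) = 18. Cumulative: 108
Frame 10: OPEN. Sum of all frame-10 rolls (8+0) = 8. Cumulative: 116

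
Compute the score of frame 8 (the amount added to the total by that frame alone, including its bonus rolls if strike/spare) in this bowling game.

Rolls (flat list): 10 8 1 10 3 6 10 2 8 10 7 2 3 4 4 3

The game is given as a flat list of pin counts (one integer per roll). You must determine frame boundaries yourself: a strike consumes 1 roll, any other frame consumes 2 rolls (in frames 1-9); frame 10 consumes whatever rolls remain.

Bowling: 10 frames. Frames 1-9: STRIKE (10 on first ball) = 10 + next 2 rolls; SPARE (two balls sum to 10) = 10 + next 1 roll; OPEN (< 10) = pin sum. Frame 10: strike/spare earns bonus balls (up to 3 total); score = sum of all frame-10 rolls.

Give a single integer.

Answer: 9

Derivation:
Frame 1: STRIKE. 10 + next two rolls (8+1) = 19. Cumulative: 19
Frame 2: OPEN (8+1=9). Cumulative: 28
Frame 3: STRIKE. 10 + next two rolls (3+6) = 19. Cumulative: 47
Frame 4: OPEN (3+6=9). Cumulative: 56
Frame 5: STRIKE. 10 + next two rolls (2+8) = 20. Cumulative: 76
Frame 6: SPARE (2+8=10). 10 + next roll (10) = 20. Cumulative: 96
Frame 7: STRIKE. 10 + next two rolls (7+2) = 19. Cumulative: 115
Frame 8: OPEN (7+2=9). Cumulative: 124
Frame 9: OPEN (3+4=7). Cumulative: 131
Frame 10: OPEN. Sum of all frame-10 rolls (4+3) = 7. Cumulative: 138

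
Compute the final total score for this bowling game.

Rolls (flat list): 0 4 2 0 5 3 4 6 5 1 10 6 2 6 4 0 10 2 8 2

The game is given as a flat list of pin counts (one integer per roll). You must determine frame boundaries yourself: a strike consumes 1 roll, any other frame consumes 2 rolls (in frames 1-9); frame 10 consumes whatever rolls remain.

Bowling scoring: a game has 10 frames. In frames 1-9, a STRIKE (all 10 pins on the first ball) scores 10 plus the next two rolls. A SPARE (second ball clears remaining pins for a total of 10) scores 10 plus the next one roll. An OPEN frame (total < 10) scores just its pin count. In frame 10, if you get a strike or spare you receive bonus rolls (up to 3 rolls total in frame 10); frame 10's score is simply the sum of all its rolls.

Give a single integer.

Frame 1: OPEN (0+4=4). Cumulative: 4
Frame 2: OPEN (2+0=2). Cumulative: 6
Frame 3: OPEN (5+3=8). Cumulative: 14
Frame 4: SPARE (4+6=10). 10 + next roll (5) = 15. Cumulative: 29
Frame 5: OPEN (5+1=6). Cumulative: 35
Frame 6: STRIKE. 10 + next two rolls (6+2) = 18. Cumulative: 53
Frame 7: OPEN (6+2=8). Cumulative: 61
Frame 8: SPARE (6+4=10). 10 + next roll (0) = 10. Cumulative: 71
Frame 9: SPARE (0+10=10). 10 + next roll (2) = 12. Cumulative: 83
Frame 10: SPARE. Sum of all frame-10 rolls (2+8+2) = 12. Cumulative: 95

Answer: 95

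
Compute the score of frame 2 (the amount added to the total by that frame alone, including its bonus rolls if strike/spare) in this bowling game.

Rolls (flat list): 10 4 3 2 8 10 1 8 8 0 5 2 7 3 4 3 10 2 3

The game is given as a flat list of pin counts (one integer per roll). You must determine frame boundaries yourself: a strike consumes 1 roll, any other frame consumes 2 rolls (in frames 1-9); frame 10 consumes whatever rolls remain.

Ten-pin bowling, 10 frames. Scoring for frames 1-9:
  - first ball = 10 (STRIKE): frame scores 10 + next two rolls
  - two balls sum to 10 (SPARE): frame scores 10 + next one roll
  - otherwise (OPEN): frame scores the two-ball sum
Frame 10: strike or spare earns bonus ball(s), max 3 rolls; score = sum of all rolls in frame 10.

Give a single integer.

Frame 1: STRIKE. 10 + next two rolls (4+3) = 17. Cumulative: 17
Frame 2: OPEN (4+3=7). Cumulative: 24
Frame 3: SPARE (2+8=10). 10 + next roll (10) = 20. Cumulative: 44
Frame 4: STRIKE. 10 + next two rolls (1+8) = 19. Cumulative: 63

Answer: 7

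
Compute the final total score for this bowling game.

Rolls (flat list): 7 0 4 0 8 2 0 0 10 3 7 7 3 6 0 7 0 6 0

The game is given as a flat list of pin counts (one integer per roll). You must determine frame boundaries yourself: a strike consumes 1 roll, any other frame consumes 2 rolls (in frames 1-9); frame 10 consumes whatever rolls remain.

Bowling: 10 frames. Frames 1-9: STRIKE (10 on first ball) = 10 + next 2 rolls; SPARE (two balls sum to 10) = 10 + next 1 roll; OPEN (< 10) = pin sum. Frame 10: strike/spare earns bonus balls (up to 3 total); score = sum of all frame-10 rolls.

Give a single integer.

Frame 1: OPEN (7+0=7). Cumulative: 7
Frame 2: OPEN (4+0=4). Cumulative: 11
Frame 3: SPARE (8+2=10). 10 + next roll (0) = 10. Cumulative: 21
Frame 4: OPEN (0+0=0). Cumulative: 21
Frame 5: STRIKE. 10 + next two rolls (3+7) = 20. Cumulative: 41
Frame 6: SPARE (3+7=10). 10 + next roll (7) = 17. Cumulative: 58
Frame 7: SPARE (7+3=10). 10 + next roll (6) = 16. Cumulative: 74
Frame 8: OPEN (6+0=6). Cumulative: 80
Frame 9: OPEN (7+0=7). Cumulative: 87
Frame 10: OPEN. Sum of all frame-10 rolls (6+0) = 6. Cumulative: 93

Answer: 93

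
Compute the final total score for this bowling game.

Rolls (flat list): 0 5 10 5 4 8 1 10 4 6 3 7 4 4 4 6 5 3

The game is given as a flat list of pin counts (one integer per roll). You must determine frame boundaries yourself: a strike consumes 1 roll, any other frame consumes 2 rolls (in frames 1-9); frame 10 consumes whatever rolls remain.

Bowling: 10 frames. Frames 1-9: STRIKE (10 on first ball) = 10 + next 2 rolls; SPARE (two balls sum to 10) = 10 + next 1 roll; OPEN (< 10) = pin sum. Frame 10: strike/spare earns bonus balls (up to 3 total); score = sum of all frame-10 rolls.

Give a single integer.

Answer: 120

Derivation:
Frame 1: OPEN (0+5=5). Cumulative: 5
Frame 2: STRIKE. 10 + next two rolls (5+4) = 19. Cumulative: 24
Frame 3: OPEN (5+4=9). Cumulative: 33
Frame 4: OPEN (8+1=9). Cumulative: 42
Frame 5: STRIKE. 10 + next two rolls (4+6) = 20. Cumulative: 62
Frame 6: SPARE (4+6=10). 10 + next roll (3) = 13. Cumulative: 75
Frame 7: SPARE (3+7=10). 10 + next roll (4) = 14. Cumulative: 89
Frame 8: OPEN (4+4=8). Cumulative: 97
Frame 9: SPARE (4+6=10). 10 + next roll (5) = 15. Cumulative: 112
Frame 10: OPEN. Sum of all frame-10 rolls (5+3) = 8. Cumulative: 120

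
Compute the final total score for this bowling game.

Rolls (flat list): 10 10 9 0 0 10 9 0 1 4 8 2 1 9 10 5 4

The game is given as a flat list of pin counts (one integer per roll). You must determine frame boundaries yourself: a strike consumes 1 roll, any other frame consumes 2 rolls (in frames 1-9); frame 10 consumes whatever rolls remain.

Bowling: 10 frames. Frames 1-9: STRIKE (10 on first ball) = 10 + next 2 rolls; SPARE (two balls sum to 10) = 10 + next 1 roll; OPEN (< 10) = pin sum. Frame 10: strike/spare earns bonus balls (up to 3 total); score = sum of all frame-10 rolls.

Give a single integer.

Answer: 149

Derivation:
Frame 1: STRIKE. 10 + next two rolls (10+9) = 29. Cumulative: 29
Frame 2: STRIKE. 10 + next two rolls (9+0) = 19. Cumulative: 48
Frame 3: OPEN (9+0=9). Cumulative: 57
Frame 4: SPARE (0+10=10). 10 + next roll (9) = 19. Cumulative: 76
Frame 5: OPEN (9+0=9). Cumulative: 85
Frame 6: OPEN (1+4=5). Cumulative: 90
Frame 7: SPARE (8+2=10). 10 + next roll (1) = 11. Cumulative: 101
Frame 8: SPARE (1+9=10). 10 + next roll (10) = 20. Cumulative: 121
Frame 9: STRIKE. 10 + next two rolls (5+4) = 19. Cumulative: 140
Frame 10: OPEN. Sum of all frame-10 rolls (5+4) = 9. Cumulative: 149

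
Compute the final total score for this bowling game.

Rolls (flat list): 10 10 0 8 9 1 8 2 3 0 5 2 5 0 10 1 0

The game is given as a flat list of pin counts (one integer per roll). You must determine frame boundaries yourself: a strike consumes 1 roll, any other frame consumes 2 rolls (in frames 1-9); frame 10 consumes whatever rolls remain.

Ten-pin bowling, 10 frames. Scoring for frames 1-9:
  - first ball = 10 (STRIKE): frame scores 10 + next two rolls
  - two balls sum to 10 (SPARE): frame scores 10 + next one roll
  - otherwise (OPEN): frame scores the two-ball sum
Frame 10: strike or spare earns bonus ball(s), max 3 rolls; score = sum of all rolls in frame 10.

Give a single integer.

Answer: 104

Derivation:
Frame 1: STRIKE. 10 + next two rolls (10+0) = 20. Cumulative: 20
Frame 2: STRIKE. 10 + next two rolls (0+8) = 18. Cumulative: 38
Frame 3: OPEN (0+8=8). Cumulative: 46
Frame 4: SPARE (9+1=10). 10 + next roll (8) = 18. Cumulative: 64
Frame 5: SPARE (8+2=10). 10 + next roll (3) = 13. Cumulative: 77
Frame 6: OPEN (3+0=3). Cumulative: 80
Frame 7: OPEN (5+2=7). Cumulative: 87
Frame 8: OPEN (5+0=5). Cumulative: 92
Frame 9: STRIKE. 10 + next two rolls (1+0) = 11. Cumulative: 103
Frame 10: OPEN. Sum of all frame-10 rolls (1+0) = 1. Cumulative: 104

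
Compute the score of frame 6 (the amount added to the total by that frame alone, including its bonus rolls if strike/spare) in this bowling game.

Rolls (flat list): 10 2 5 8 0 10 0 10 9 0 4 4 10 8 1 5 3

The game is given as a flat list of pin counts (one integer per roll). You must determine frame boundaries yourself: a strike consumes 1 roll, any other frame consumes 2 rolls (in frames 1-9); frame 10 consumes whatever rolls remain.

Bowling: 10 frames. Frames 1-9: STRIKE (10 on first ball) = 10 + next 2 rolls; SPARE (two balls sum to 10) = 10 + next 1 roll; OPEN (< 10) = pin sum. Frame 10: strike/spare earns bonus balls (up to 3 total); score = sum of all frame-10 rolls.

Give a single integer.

Answer: 9

Derivation:
Frame 1: STRIKE. 10 + next two rolls (2+5) = 17. Cumulative: 17
Frame 2: OPEN (2+5=7). Cumulative: 24
Frame 3: OPEN (8+0=8). Cumulative: 32
Frame 4: STRIKE. 10 + next two rolls (0+10) = 20. Cumulative: 52
Frame 5: SPARE (0+10=10). 10 + next roll (9) = 19. Cumulative: 71
Frame 6: OPEN (9+0=9). Cumulative: 80
Frame 7: OPEN (4+4=8). Cumulative: 88
Frame 8: STRIKE. 10 + next two rolls (8+1) = 19. Cumulative: 107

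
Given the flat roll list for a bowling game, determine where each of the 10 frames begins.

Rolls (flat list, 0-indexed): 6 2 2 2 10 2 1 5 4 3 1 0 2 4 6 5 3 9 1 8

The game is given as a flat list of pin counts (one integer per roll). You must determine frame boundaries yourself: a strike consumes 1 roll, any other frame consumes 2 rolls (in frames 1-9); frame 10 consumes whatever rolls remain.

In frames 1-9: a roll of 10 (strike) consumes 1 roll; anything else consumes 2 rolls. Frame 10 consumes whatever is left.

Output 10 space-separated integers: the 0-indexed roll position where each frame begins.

Frame 1 starts at roll index 0: rolls=6,2 (sum=8), consumes 2 rolls
Frame 2 starts at roll index 2: rolls=2,2 (sum=4), consumes 2 rolls
Frame 3 starts at roll index 4: roll=10 (strike), consumes 1 roll
Frame 4 starts at roll index 5: rolls=2,1 (sum=3), consumes 2 rolls
Frame 5 starts at roll index 7: rolls=5,4 (sum=9), consumes 2 rolls
Frame 6 starts at roll index 9: rolls=3,1 (sum=4), consumes 2 rolls
Frame 7 starts at roll index 11: rolls=0,2 (sum=2), consumes 2 rolls
Frame 8 starts at roll index 13: rolls=4,6 (sum=10), consumes 2 rolls
Frame 9 starts at roll index 15: rolls=5,3 (sum=8), consumes 2 rolls
Frame 10 starts at roll index 17: 3 remaining rolls

Answer: 0 2 4 5 7 9 11 13 15 17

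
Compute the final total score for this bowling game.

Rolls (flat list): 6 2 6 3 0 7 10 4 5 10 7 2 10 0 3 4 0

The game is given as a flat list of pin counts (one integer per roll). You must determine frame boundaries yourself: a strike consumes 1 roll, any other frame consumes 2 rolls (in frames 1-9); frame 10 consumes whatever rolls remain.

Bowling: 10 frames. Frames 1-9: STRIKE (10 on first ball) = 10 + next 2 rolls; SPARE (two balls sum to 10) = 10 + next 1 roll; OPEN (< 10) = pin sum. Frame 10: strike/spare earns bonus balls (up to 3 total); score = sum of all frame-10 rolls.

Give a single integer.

Answer: 100

Derivation:
Frame 1: OPEN (6+2=8). Cumulative: 8
Frame 2: OPEN (6+3=9). Cumulative: 17
Frame 3: OPEN (0+7=7). Cumulative: 24
Frame 4: STRIKE. 10 + next two rolls (4+5) = 19. Cumulative: 43
Frame 5: OPEN (4+5=9). Cumulative: 52
Frame 6: STRIKE. 10 + next two rolls (7+2) = 19. Cumulative: 71
Frame 7: OPEN (7+2=9). Cumulative: 80
Frame 8: STRIKE. 10 + next two rolls (0+3) = 13. Cumulative: 93
Frame 9: OPEN (0+3=3). Cumulative: 96
Frame 10: OPEN. Sum of all frame-10 rolls (4+0) = 4. Cumulative: 100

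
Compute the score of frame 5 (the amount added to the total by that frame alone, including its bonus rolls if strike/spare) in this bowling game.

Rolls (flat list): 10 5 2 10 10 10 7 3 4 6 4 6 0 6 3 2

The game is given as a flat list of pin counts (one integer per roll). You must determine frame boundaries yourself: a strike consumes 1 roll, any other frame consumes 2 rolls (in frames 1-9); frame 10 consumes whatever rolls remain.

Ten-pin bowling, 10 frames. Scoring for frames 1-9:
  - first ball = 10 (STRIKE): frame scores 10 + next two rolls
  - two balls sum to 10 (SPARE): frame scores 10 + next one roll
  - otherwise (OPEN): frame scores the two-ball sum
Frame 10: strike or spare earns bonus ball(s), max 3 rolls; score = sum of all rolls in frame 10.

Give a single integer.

Frame 1: STRIKE. 10 + next two rolls (5+2) = 17. Cumulative: 17
Frame 2: OPEN (5+2=7). Cumulative: 24
Frame 3: STRIKE. 10 + next two rolls (10+10) = 30. Cumulative: 54
Frame 4: STRIKE. 10 + next two rolls (10+7) = 27. Cumulative: 81
Frame 5: STRIKE. 10 + next two rolls (7+3) = 20. Cumulative: 101
Frame 6: SPARE (7+3=10). 10 + next roll (4) = 14. Cumulative: 115
Frame 7: SPARE (4+6=10). 10 + next roll (4) = 14. Cumulative: 129

Answer: 20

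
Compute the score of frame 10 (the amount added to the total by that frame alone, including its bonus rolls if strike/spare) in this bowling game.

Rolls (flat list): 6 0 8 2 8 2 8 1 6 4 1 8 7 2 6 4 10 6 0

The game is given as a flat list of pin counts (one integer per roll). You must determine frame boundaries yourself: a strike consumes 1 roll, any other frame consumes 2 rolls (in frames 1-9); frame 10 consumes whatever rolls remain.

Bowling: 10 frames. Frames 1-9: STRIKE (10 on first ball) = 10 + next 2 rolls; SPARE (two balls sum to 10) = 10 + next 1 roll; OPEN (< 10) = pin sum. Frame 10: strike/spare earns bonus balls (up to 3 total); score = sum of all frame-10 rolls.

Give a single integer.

Answer: 6

Derivation:
Frame 1: OPEN (6+0=6). Cumulative: 6
Frame 2: SPARE (8+2=10). 10 + next roll (8) = 18. Cumulative: 24
Frame 3: SPARE (8+2=10). 10 + next roll (8) = 18. Cumulative: 42
Frame 4: OPEN (8+1=9). Cumulative: 51
Frame 5: SPARE (6+4=10). 10 + next roll (1) = 11. Cumulative: 62
Frame 6: OPEN (1+8=9). Cumulative: 71
Frame 7: OPEN (7+2=9). Cumulative: 80
Frame 8: SPARE (6+4=10). 10 + next roll (10) = 20. Cumulative: 100
Frame 9: STRIKE. 10 + next two rolls (6+0) = 16. Cumulative: 116
Frame 10: OPEN. Sum of all frame-10 rolls (6+0) = 6. Cumulative: 122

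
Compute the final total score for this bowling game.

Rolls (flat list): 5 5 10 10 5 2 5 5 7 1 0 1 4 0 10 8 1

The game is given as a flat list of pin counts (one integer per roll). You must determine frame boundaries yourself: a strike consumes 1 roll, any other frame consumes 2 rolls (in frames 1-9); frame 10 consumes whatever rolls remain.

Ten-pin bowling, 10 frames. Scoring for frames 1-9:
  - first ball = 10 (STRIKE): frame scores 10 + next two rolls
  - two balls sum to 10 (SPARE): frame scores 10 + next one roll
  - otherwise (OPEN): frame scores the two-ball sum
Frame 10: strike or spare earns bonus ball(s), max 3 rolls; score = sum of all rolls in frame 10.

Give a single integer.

Answer: 127

Derivation:
Frame 1: SPARE (5+5=10). 10 + next roll (10) = 20. Cumulative: 20
Frame 2: STRIKE. 10 + next two rolls (10+5) = 25. Cumulative: 45
Frame 3: STRIKE. 10 + next two rolls (5+2) = 17. Cumulative: 62
Frame 4: OPEN (5+2=7). Cumulative: 69
Frame 5: SPARE (5+5=10). 10 + next roll (7) = 17. Cumulative: 86
Frame 6: OPEN (7+1=8). Cumulative: 94
Frame 7: OPEN (0+1=1). Cumulative: 95
Frame 8: OPEN (4+0=4). Cumulative: 99
Frame 9: STRIKE. 10 + next two rolls (8+1) = 19. Cumulative: 118
Frame 10: OPEN. Sum of all frame-10 rolls (8+1) = 9. Cumulative: 127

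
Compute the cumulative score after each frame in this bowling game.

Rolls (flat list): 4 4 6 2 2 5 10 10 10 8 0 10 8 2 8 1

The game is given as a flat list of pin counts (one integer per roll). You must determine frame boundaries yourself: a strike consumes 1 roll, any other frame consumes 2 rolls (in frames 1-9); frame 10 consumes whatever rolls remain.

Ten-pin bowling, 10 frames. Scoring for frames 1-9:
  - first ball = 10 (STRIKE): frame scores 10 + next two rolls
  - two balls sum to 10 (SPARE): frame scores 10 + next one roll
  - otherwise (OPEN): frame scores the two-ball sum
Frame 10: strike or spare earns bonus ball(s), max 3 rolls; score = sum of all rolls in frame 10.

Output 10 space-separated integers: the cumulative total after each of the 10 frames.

Frame 1: OPEN (4+4=8). Cumulative: 8
Frame 2: OPEN (6+2=8). Cumulative: 16
Frame 3: OPEN (2+5=7). Cumulative: 23
Frame 4: STRIKE. 10 + next two rolls (10+10) = 30. Cumulative: 53
Frame 5: STRIKE. 10 + next two rolls (10+8) = 28. Cumulative: 81
Frame 6: STRIKE. 10 + next two rolls (8+0) = 18. Cumulative: 99
Frame 7: OPEN (8+0=8). Cumulative: 107
Frame 8: STRIKE. 10 + next two rolls (8+2) = 20. Cumulative: 127
Frame 9: SPARE (8+2=10). 10 + next roll (8) = 18. Cumulative: 145
Frame 10: OPEN. Sum of all frame-10 rolls (8+1) = 9. Cumulative: 154

Answer: 8 16 23 53 81 99 107 127 145 154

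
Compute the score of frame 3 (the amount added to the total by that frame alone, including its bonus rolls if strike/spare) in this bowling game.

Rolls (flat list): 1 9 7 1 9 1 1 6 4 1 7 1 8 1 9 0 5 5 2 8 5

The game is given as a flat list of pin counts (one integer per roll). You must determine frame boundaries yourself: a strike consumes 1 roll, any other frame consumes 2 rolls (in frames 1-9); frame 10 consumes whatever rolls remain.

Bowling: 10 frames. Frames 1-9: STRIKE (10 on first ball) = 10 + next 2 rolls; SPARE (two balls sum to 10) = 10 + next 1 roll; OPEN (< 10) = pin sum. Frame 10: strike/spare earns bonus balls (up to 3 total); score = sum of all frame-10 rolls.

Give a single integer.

Frame 1: SPARE (1+9=10). 10 + next roll (7) = 17. Cumulative: 17
Frame 2: OPEN (7+1=8). Cumulative: 25
Frame 3: SPARE (9+1=10). 10 + next roll (1) = 11. Cumulative: 36
Frame 4: OPEN (1+6=7). Cumulative: 43
Frame 5: OPEN (4+1=5). Cumulative: 48

Answer: 11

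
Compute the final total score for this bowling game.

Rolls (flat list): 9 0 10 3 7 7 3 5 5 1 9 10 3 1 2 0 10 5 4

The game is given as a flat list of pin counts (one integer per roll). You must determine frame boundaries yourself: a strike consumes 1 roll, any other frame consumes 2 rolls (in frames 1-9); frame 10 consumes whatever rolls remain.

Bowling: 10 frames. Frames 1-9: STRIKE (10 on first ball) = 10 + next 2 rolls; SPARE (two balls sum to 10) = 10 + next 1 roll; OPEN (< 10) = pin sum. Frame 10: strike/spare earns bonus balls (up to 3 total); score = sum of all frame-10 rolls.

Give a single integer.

Answer: 131

Derivation:
Frame 1: OPEN (9+0=9). Cumulative: 9
Frame 2: STRIKE. 10 + next two rolls (3+7) = 20. Cumulative: 29
Frame 3: SPARE (3+7=10). 10 + next roll (7) = 17. Cumulative: 46
Frame 4: SPARE (7+3=10). 10 + next roll (5) = 15. Cumulative: 61
Frame 5: SPARE (5+5=10). 10 + next roll (1) = 11. Cumulative: 72
Frame 6: SPARE (1+9=10). 10 + next roll (10) = 20. Cumulative: 92
Frame 7: STRIKE. 10 + next two rolls (3+1) = 14. Cumulative: 106
Frame 8: OPEN (3+1=4). Cumulative: 110
Frame 9: OPEN (2+0=2). Cumulative: 112
Frame 10: STRIKE. Sum of all frame-10 rolls (10+5+4) = 19. Cumulative: 131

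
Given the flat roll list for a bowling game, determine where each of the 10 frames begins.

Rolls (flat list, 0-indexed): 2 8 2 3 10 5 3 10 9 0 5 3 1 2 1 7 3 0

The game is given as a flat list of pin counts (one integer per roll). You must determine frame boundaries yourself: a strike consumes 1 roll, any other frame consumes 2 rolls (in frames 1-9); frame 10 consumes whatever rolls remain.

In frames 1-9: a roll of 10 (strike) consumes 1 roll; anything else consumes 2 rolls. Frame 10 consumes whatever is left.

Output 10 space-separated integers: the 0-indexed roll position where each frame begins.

Frame 1 starts at roll index 0: rolls=2,8 (sum=10), consumes 2 rolls
Frame 2 starts at roll index 2: rolls=2,3 (sum=5), consumes 2 rolls
Frame 3 starts at roll index 4: roll=10 (strike), consumes 1 roll
Frame 4 starts at roll index 5: rolls=5,3 (sum=8), consumes 2 rolls
Frame 5 starts at roll index 7: roll=10 (strike), consumes 1 roll
Frame 6 starts at roll index 8: rolls=9,0 (sum=9), consumes 2 rolls
Frame 7 starts at roll index 10: rolls=5,3 (sum=8), consumes 2 rolls
Frame 8 starts at roll index 12: rolls=1,2 (sum=3), consumes 2 rolls
Frame 9 starts at roll index 14: rolls=1,7 (sum=8), consumes 2 rolls
Frame 10 starts at roll index 16: 2 remaining rolls

Answer: 0 2 4 5 7 8 10 12 14 16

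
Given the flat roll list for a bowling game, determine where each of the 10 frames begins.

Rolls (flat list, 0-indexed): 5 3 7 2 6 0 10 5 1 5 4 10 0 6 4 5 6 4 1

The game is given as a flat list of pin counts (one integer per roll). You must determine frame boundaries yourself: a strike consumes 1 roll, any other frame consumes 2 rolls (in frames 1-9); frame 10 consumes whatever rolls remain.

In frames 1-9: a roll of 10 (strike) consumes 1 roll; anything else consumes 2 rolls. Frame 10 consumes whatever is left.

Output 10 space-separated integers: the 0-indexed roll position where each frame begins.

Answer: 0 2 4 6 7 9 11 12 14 16

Derivation:
Frame 1 starts at roll index 0: rolls=5,3 (sum=8), consumes 2 rolls
Frame 2 starts at roll index 2: rolls=7,2 (sum=9), consumes 2 rolls
Frame 3 starts at roll index 4: rolls=6,0 (sum=6), consumes 2 rolls
Frame 4 starts at roll index 6: roll=10 (strike), consumes 1 roll
Frame 5 starts at roll index 7: rolls=5,1 (sum=6), consumes 2 rolls
Frame 6 starts at roll index 9: rolls=5,4 (sum=9), consumes 2 rolls
Frame 7 starts at roll index 11: roll=10 (strike), consumes 1 roll
Frame 8 starts at roll index 12: rolls=0,6 (sum=6), consumes 2 rolls
Frame 9 starts at roll index 14: rolls=4,5 (sum=9), consumes 2 rolls
Frame 10 starts at roll index 16: 3 remaining rolls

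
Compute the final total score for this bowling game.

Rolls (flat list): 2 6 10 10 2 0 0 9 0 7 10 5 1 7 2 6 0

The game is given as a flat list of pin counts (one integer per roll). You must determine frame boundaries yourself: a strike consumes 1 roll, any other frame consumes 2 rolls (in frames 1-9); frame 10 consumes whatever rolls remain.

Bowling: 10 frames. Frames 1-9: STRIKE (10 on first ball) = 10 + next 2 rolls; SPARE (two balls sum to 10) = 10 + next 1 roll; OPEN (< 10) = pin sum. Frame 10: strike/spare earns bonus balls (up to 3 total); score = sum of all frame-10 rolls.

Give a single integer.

Frame 1: OPEN (2+6=8). Cumulative: 8
Frame 2: STRIKE. 10 + next two rolls (10+2) = 22. Cumulative: 30
Frame 3: STRIKE. 10 + next two rolls (2+0) = 12. Cumulative: 42
Frame 4: OPEN (2+0=2). Cumulative: 44
Frame 5: OPEN (0+9=9). Cumulative: 53
Frame 6: OPEN (0+7=7). Cumulative: 60
Frame 7: STRIKE. 10 + next two rolls (5+1) = 16. Cumulative: 76
Frame 8: OPEN (5+1=6). Cumulative: 82
Frame 9: OPEN (7+2=9). Cumulative: 91
Frame 10: OPEN. Sum of all frame-10 rolls (6+0) = 6. Cumulative: 97

Answer: 97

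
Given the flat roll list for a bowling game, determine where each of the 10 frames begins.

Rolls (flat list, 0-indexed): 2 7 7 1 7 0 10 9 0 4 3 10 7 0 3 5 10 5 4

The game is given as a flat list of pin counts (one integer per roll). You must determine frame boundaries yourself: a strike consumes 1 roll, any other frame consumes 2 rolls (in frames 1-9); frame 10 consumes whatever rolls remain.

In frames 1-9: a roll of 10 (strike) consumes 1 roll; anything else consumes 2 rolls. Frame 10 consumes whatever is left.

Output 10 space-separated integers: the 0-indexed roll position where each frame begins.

Frame 1 starts at roll index 0: rolls=2,7 (sum=9), consumes 2 rolls
Frame 2 starts at roll index 2: rolls=7,1 (sum=8), consumes 2 rolls
Frame 3 starts at roll index 4: rolls=7,0 (sum=7), consumes 2 rolls
Frame 4 starts at roll index 6: roll=10 (strike), consumes 1 roll
Frame 5 starts at roll index 7: rolls=9,0 (sum=9), consumes 2 rolls
Frame 6 starts at roll index 9: rolls=4,3 (sum=7), consumes 2 rolls
Frame 7 starts at roll index 11: roll=10 (strike), consumes 1 roll
Frame 8 starts at roll index 12: rolls=7,0 (sum=7), consumes 2 rolls
Frame 9 starts at roll index 14: rolls=3,5 (sum=8), consumes 2 rolls
Frame 10 starts at roll index 16: 3 remaining rolls

Answer: 0 2 4 6 7 9 11 12 14 16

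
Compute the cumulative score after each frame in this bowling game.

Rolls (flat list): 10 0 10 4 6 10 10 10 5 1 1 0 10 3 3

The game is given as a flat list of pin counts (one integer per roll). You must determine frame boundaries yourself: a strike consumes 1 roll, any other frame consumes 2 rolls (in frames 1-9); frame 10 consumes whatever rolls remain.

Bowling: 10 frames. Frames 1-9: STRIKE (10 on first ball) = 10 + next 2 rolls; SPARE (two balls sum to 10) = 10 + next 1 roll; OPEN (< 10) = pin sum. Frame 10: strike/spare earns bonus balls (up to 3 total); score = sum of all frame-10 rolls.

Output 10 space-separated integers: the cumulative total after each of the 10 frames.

Frame 1: STRIKE. 10 + next two rolls (0+10) = 20. Cumulative: 20
Frame 2: SPARE (0+10=10). 10 + next roll (4) = 14. Cumulative: 34
Frame 3: SPARE (4+6=10). 10 + next roll (10) = 20. Cumulative: 54
Frame 4: STRIKE. 10 + next two rolls (10+10) = 30. Cumulative: 84
Frame 5: STRIKE. 10 + next two rolls (10+5) = 25. Cumulative: 109
Frame 6: STRIKE. 10 + next two rolls (5+1) = 16. Cumulative: 125
Frame 7: OPEN (5+1=6). Cumulative: 131
Frame 8: OPEN (1+0=1). Cumulative: 132
Frame 9: STRIKE. 10 + next two rolls (3+3) = 16. Cumulative: 148
Frame 10: OPEN. Sum of all frame-10 rolls (3+3) = 6. Cumulative: 154

Answer: 20 34 54 84 109 125 131 132 148 154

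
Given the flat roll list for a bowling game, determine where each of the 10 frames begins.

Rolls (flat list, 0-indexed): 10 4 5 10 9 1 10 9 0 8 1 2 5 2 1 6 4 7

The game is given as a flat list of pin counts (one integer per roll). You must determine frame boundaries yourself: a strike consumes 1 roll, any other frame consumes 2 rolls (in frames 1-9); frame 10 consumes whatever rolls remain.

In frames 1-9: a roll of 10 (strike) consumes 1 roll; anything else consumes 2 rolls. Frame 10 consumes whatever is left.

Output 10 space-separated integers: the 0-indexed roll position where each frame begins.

Answer: 0 1 3 4 6 7 9 11 13 15

Derivation:
Frame 1 starts at roll index 0: roll=10 (strike), consumes 1 roll
Frame 2 starts at roll index 1: rolls=4,5 (sum=9), consumes 2 rolls
Frame 3 starts at roll index 3: roll=10 (strike), consumes 1 roll
Frame 4 starts at roll index 4: rolls=9,1 (sum=10), consumes 2 rolls
Frame 5 starts at roll index 6: roll=10 (strike), consumes 1 roll
Frame 6 starts at roll index 7: rolls=9,0 (sum=9), consumes 2 rolls
Frame 7 starts at roll index 9: rolls=8,1 (sum=9), consumes 2 rolls
Frame 8 starts at roll index 11: rolls=2,5 (sum=7), consumes 2 rolls
Frame 9 starts at roll index 13: rolls=2,1 (sum=3), consumes 2 rolls
Frame 10 starts at roll index 15: 3 remaining rolls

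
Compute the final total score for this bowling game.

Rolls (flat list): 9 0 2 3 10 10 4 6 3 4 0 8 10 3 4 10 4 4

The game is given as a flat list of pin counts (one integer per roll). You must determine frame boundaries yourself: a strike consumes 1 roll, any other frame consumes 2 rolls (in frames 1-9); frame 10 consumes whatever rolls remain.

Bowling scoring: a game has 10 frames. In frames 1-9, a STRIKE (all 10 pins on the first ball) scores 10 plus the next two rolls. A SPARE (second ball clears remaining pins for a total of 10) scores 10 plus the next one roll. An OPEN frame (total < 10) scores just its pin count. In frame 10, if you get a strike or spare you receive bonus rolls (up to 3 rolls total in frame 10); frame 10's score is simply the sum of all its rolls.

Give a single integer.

Frame 1: OPEN (9+0=9). Cumulative: 9
Frame 2: OPEN (2+3=5). Cumulative: 14
Frame 3: STRIKE. 10 + next two rolls (10+4) = 24. Cumulative: 38
Frame 4: STRIKE. 10 + next two rolls (4+6) = 20. Cumulative: 58
Frame 5: SPARE (4+6=10). 10 + next roll (3) = 13. Cumulative: 71
Frame 6: OPEN (3+4=7). Cumulative: 78
Frame 7: OPEN (0+8=8). Cumulative: 86
Frame 8: STRIKE. 10 + next two rolls (3+4) = 17. Cumulative: 103
Frame 9: OPEN (3+4=7). Cumulative: 110
Frame 10: STRIKE. Sum of all frame-10 rolls (10+4+4) = 18. Cumulative: 128

Answer: 128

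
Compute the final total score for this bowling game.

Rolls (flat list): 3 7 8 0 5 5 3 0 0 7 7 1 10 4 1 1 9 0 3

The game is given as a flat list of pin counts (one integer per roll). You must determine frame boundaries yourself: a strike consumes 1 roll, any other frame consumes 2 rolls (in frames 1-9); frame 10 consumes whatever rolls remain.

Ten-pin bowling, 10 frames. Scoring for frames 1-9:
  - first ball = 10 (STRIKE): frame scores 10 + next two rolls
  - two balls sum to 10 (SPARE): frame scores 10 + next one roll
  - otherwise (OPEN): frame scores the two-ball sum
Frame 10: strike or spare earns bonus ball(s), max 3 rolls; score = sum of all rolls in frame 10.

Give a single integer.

Frame 1: SPARE (3+7=10). 10 + next roll (8) = 18. Cumulative: 18
Frame 2: OPEN (8+0=8). Cumulative: 26
Frame 3: SPARE (5+5=10). 10 + next roll (3) = 13. Cumulative: 39
Frame 4: OPEN (3+0=3). Cumulative: 42
Frame 5: OPEN (0+7=7). Cumulative: 49
Frame 6: OPEN (7+1=8). Cumulative: 57
Frame 7: STRIKE. 10 + next two rolls (4+1) = 15. Cumulative: 72
Frame 8: OPEN (4+1=5). Cumulative: 77
Frame 9: SPARE (1+9=10). 10 + next roll (0) = 10. Cumulative: 87
Frame 10: OPEN. Sum of all frame-10 rolls (0+3) = 3. Cumulative: 90

Answer: 90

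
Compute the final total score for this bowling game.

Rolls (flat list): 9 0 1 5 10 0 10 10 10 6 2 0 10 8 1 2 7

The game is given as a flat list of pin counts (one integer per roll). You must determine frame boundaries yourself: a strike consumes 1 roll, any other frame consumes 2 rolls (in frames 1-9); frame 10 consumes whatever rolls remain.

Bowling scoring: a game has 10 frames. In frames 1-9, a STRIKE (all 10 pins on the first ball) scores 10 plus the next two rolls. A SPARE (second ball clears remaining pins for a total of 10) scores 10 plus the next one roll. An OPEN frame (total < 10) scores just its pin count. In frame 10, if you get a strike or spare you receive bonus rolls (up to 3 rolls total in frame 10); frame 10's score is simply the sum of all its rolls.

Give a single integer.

Frame 1: OPEN (9+0=9). Cumulative: 9
Frame 2: OPEN (1+5=6). Cumulative: 15
Frame 3: STRIKE. 10 + next two rolls (0+10) = 20. Cumulative: 35
Frame 4: SPARE (0+10=10). 10 + next roll (10) = 20. Cumulative: 55
Frame 5: STRIKE. 10 + next two rolls (10+6) = 26. Cumulative: 81
Frame 6: STRIKE. 10 + next two rolls (6+2) = 18. Cumulative: 99
Frame 7: OPEN (6+2=8). Cumulative: 107
Frame 8: SPARE (0+10=10). 10 + next roll (8) = 18. Cumulative: 125
Frame 9: OPEN (8+1=9). Cumulative: 134
Frame 10: OPEN. Sum of all frame-10 rolls (2+7) = 9. Cumulative: 143

Answer: 143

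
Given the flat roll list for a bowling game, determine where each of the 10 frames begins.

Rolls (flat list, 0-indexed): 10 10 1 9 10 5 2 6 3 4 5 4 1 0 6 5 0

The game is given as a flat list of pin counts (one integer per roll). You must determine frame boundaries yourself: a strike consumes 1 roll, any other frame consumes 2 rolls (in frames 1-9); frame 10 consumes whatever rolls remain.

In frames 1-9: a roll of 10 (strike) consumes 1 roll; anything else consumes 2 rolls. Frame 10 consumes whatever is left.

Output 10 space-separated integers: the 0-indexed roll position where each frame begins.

Answer: 0 1 2 4 5 7 9 11 13 15

Derivation:
Frame 1 starts at roll index 0: roll=10 (strike), consumes 1 roll
Frame 2 starts at roll index 1: roll=10 (strike), consumes 1 roll
Frame 3 starts at roll index 2: rolls=1,9 (sum=10), consumes 2 rolls
Frame 4 starts at roll index 4: roll=10 (strike), consumes 1 roll
Frame 5 starts at roll index 5: rolls=5,2 (sum=7), consumes 2 rolls
Frame 6 starts at roll index 7: rolls=6,3 (sum=9), consumes 2 rolls
Frame 7 starts at roll index 9: rolls=4,5 (sum=9), consumes 2 rolls
Frame 8 starts at roll index 11: rolls=4,1 (sum=5), consumes 2 rolls
Frame 9 starts at roll index 13: rolls=0,6 (sum=6), consumes 2 rolls
Frame 10 starts at roll index 15: 2 remaining rolls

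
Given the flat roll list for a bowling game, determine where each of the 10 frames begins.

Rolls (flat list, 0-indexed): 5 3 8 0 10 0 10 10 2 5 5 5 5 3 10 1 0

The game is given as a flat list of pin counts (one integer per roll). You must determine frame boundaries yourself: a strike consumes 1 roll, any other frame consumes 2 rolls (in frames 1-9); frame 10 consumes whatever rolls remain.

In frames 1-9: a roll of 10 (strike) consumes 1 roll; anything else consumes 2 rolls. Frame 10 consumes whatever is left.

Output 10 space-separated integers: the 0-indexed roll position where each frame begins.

Frame 1 starts at roll index 0: rolls=5,3 (sum=8), consumes 2 rolls
Frame 2 starts at roll index 2: rolls=8,0 (sum=8), consumes 2 rolls
Frame 3 starts at roll index 4: roll=10 (strike), consumes 1 roll
Frame 4 starts at roll index 5: rolls=0,10 (sum=10), consumes 2 rolls
Frame 5 starts at roll index 7: roll=10 (strike), consumes 1 roll
Frame 6 starts at roll index 8: rolls=2,5 (sum=7), consumes 2 rolls
Frame 7 starts at roll index 10: rolls=5,5 (sum=10), consumes 2 rolls
Frame 8 starts at roll index 12: rolls=5,3 (sum=8), consumes 2 rolls
Frame 9 starts at roll index 14: roll=10 (strike), consumes 1 roll
Frame 10 starts at roll index 15: 2 remaining rolls

Answer: 0 2 4 5 7 8 10 12 14 15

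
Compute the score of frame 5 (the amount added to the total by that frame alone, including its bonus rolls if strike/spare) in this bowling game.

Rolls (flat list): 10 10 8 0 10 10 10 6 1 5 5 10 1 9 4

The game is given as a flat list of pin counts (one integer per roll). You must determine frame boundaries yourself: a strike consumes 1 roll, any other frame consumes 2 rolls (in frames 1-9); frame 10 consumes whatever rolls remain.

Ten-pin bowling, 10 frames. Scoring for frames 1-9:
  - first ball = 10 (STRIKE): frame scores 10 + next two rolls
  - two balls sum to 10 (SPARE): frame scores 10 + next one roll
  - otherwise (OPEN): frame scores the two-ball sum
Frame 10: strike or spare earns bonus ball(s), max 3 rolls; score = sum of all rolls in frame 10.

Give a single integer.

Frame 1: STRIKE. 10 + next two rolls (10+8) = 28. Cumulative: 28
Frame 2: STRIKE. 10 + next two rolls (8+0) = 18. Cumulative: 46
Frame 3: OPEN (8+0=8). Cumulative: 54
Frame 4: STRIKE. 10 + next two rolls (10+10) = 30. Cumulative: 84
Frame 5: STRIKE. 10 + next two rolls (10+6) = 26. Cumulative: 110
Frame 6: STRIKE. 10 + next two rolls (6+1) = 17. Cumulative: 127
Frame 7: OPEN (6+1=7). Cumulative: 134

Answer: 26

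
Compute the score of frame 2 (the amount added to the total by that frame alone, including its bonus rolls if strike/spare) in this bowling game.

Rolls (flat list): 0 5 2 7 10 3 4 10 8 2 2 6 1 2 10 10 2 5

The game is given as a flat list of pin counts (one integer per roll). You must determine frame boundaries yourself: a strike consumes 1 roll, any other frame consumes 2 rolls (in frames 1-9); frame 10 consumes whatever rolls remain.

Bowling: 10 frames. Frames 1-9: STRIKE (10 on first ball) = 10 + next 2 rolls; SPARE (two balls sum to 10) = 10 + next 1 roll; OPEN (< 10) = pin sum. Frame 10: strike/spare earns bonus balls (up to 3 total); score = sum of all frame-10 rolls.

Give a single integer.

Frame 1: OPEN (0+5=5). Cumulative: 5
Frame 2: OPEN (2+7=9). Cumulative: 14
Frame 3: STRIKE. 10 + next two rolls (3+4) = 17. Cumulative: 31
Frame 4: OPEN (3+4=7). Cumulative: 38

Answer: 9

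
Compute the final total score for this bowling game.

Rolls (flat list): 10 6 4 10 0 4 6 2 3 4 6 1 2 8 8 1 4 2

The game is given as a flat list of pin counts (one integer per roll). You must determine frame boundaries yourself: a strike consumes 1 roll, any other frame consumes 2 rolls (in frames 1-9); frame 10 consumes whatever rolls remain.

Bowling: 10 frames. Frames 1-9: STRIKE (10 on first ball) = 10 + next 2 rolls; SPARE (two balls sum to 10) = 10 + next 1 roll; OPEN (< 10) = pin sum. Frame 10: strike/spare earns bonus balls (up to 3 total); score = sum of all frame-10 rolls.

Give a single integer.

Frame 1: STRIKE. 10 + next two rolls (6+4) = 20. Cumulative: 20
Frame 2: SPARE (6+4=10). 10 + next roll (10) = 20. Cumulative: 40
Frame 3: STRIKE. 10 + next two rolls (0+4) = 14. Cumulative: 54
Frame 4: OPEN (0+4=4). Cumulative: 58
Frame 5: OPEN (6+2=8). Cumulative: 66
Frame 6: OPEN (3+4=7). Cumulative: 73
Frame 7: OPEN (6+1=7). Cumulative: 80
Frame 8: SPARE (2+8=10). 10 + next roll (8) = 18. Cumulative: 98
Frame 9: OPEN (8+1=9). Cumulative: 107
Frame 10: OPEN. Sum of all frame-10 rolls (4+2) = 6. Cumulative: 113

Answer: 113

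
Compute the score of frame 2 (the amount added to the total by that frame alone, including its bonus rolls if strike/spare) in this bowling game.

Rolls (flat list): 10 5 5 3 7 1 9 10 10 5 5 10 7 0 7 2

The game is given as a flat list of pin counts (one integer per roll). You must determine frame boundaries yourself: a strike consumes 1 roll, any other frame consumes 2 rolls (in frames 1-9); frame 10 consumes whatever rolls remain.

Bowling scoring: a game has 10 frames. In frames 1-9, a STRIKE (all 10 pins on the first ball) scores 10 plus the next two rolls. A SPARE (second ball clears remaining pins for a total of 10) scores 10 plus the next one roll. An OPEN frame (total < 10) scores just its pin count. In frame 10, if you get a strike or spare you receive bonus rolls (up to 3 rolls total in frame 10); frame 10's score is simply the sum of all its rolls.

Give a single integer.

Answer: 13

Derivation:
Frame 1: STRIKE. 10 + next two rolls (5+5) = 20. Cumulative: 20
Frame 2: SPARE (5+5=10). 10 + next roll (3) = 13. Cumulative: 33
Frame 3: SPARE (3+7=10). 10 + next roll (1) = 11. Cumulative: 44
Frame 4: SPARE (1+9=10). 10 + next roll (10) = 20. Cumulative: 64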